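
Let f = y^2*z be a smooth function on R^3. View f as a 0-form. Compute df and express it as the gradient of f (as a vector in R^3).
df = (0) dx + (2*y*z) dy + (y^2) dz; grad f = (0, 2*y*z, y^2)

For a 0-form f, d f = (∂f/∂x) dx + (∂f/∂y) dy + (∂f/∂z) dz. The components of the vector representation are exactly the entries of grad f in Cartesian coordinates:
  ∂f/∂x = 0
  ∂f/∂y = 2*y*z
  ∂f/∂z = y^2.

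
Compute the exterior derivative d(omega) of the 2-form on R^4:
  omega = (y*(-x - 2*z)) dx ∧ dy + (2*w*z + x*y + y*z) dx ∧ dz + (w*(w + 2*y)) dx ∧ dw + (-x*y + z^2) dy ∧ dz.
d(omega) = (-x - 3*y - z) dx ∧ dy ∧ dz + (2*z) dx ∧ dz ∧ dw + (-2*w) dx ∧ dy ∧ dw

For a 2-form omega = sum_{i<j} g_{ij} dx_i ∧ dx_j, the exterior derivative is
  d(omega) = sum_{i<j} d(g_{ij}) ∧ dx_i ∧ dx_j = sum_{i<j, k} (∂g_{ij}/∂x_k) dx_k ∧ dx_i ∧ dx_j.
Expand each term, using dx_k ∧ dx_i ∧ dx_j = sgn(permutation) dx_{(a)} ∧ dx_{(b)} ∧ dx_{(c)} with (a < b < c) sorted:
  d(y*(-x - 2*z)) includes (∂/∂z)(y*(-x - 2*z)) dz = (-2*y) dz, which multiplied by dx ∧ dy gives (-2*y) dx ∧ dy ∧ dz
  d(2*w*z + x*y + y*z) includes (∂/∂y)(2*w*z + x*y + y*z) dy = (x + z) dy, which multiplied by dx ∧ dz gives (-x - z) dx ∧ dy ∧ dz
  d(2*w*z + x*y + y*z) includes (∂/∂w)(2*w*z + x*y + y*z) dw = (2*z) dw, which multiplied by dx ∧ dz gives (2*z) dx ∧ dz ∧ dw
  d(w*(w + 2*y)) includes (∂/∂y)(w*(w + 2*y)) dy = (2*w) dy, which multiplied by dx ∧ dw gives (-2*w) dx ∧ dy ∧ dw
  d(-x*y + z^2) includes (∂/∂x)(-x*y + z^2) dx = (-y) dx, which multiplied by dy ∧ dz gives (-y) dx ∧ dy ∧ dz
Collecting like 3-forms: d(omega) = (-x - 3*y - z) dx ∧ dy ∧ dz + (2*z) dx ∧ dz ∧ dw + (-2*w) dx ∧ dy ∧ dw.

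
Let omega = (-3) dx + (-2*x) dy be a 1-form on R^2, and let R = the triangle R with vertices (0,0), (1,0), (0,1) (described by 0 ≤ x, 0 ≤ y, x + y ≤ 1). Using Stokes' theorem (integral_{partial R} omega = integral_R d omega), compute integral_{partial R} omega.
integral_(partial R) omega = -1

Stokes: integral_partial_R omega = integral_R d omega with d omega = (∂Q/∂x - ∂P/∂y) dx ∧ dy.
  ∂Q/∂x = -2
  ∂P/∂y = 0
  integrand = ∂Q/∂x - ∂P/∂y = -2.
Integrating over R: integral_0^1 integral_0^{1-x} (-2) dy dx = -1.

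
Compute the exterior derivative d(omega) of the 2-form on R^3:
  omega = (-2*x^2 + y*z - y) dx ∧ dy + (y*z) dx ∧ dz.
d(omega) = (y - z) dx ∧ dy ∧ dz

For a 2-form omega = sum_{i<j} g_{ij} dx_i ∧ dx_j, the exterior derivative is
  d(omega) = sum_{i<j} d(g_{ij}) ∧ dx_i ∧ dx_j = sum_{i<j, k} (∂g_{ij}/∂x_k) dx_k ∧ dx_i ∧ dx_j.
Expand each term, using dx_k ∧ dx_i ∧ dx_j = sgn(permutation) dx_{(a)} ∧ dx_{(b)} ∧ dx_{(c)} with (a < b < c) sorted:
  d(-2*x^2 + y*z - y) includes (∂/∂z)(-2*x^2 + y*z - y) dz = (y) dz, which multiplied by dx ∧ dy gives (y) dx ∧ dy ∧ dz
  d(y*z) includes (∂/∂y)(y*z) dy = (z) dy, which multiplied by dx ∧ dz gives (-z) dx ∧ dy ∧ dz
Collecting like 3-forms: d(omega) = (y - z) dx ∧ dy ∧ dz.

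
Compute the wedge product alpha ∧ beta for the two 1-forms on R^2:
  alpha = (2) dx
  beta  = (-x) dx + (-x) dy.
alpha ∧ beta = (-2*x) dx ∧ dy

Distribute the wedge, using dx_i ∧ dx_j = -dx_j ∧ dx_i and dx_i ∧ dx_i = 0. For each pair (i, j) with i < j, the coefficient of dx_i ∧ dx_j in alpha ∧ beta is (alpha_i * beta_j - alpha_j * beta_i). Collecting: alpha ∧ beta = (-2*x) dx ∧ dy.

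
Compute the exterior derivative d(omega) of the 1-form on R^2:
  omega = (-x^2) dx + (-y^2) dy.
d(omega) = 0

For a 1-form omega = sum_i f_i dx_i, the exterior derivative is
  d(omega) = sum_{i < j} (∂f_j/∂x_i - ∂f_i/∂x_j) dx_i ∧ dx_j.

Assembling: d(omega) = 0.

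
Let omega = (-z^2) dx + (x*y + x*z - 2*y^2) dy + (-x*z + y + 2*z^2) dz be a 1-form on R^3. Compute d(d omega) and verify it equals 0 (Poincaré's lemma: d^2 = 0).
d(d omega) = 0

Step 1: d omega = sum_{i<j} (∂f_j/∂x_i - ∂f_i/∂x_j) dx_i ∧ dx_j:
  coeff of dx ∧ dy: y + z
  coeff of dx ∧ dz: z
  coeff of dy ∧ dz: 1 - x
Step 2: Apply d again to each 2-form coefficient. The only possible 3-form in R^3 is dx ∧ dy ∧ dz, with coefficient
  ∂(coeff of dy∧dz)/∂x - ∂(coeff of dx∧dz)/∂y + ∂(coeff of dx∧dy)/∂z
  = ∂/∂x (1 - x) - ∂/∂y (z) + ∂/∂z (y + z).
Each of these terms simplifies to sums of mixed partials that cancel in pairs. The result is 0 (by equality of mixed partials for smooth functions — Schwarz / Clairaut).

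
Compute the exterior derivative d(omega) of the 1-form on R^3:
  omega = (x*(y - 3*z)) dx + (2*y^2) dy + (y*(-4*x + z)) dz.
d(omega) = (-x) dx ∧ dy + (3*x - 4*y) dx ∧ dz + (-4*x + z) dy ∧ dz

For a 1-form omega = sum_i f_i dx_i, the exterior derivative is
  d(omega) = sum_{i < j} (∂f_j/∂x_i - ∂f_i/∂x_j) dx_i ∧ dx_j.
  coefficient of dx ∧ dy: ∂f_2/∂x - ∂f_1/∂y = ∂(2*y^2)/∂x - ∂(x*(y - 3*z))/∂y = -x
  coefficient of dx ∧ dz: ∂f_3/∂x - ∂f_1/∂z = ∂(y*(-4*x + z))/∂x - ∂(x*(y - 3*z))/∂z = 3*x - 4*y
  coefficient of dy ∧ dz: ∂f_3/∂y - ∂f_2/∂z = ∂(y*(-4*x + z))/∂y - ∂(2*y^2)/∂z = -4*x + z
Assembling: d(omega) = (-x) dx ∧ dy + (3*x - 4*y) dx ∧ dz + (-4*x + z) dy ∧ dz.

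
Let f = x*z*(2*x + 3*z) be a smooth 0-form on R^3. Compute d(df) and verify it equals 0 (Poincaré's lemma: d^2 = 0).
d(df) = 0

Step 1: df = sum_i (∂f/∂x_i) dx_i = (z*(4*x + 3*z)) dx + (0) dy + (2*x*(x + 3*z)) dz.
Step 2: Apply d again. Using the 1-form formula, the coefficient of dx ∧ dy in d(df) is ∂^2 f/∂x ∂y - ∂^2 f/∂y ∂x = (0) - (0) = 0 (equality of mixed partials for smooth f).
Similarly for dx ∧ dz and dy ∧ dz — all coefficients vanish. So d(df) = 0.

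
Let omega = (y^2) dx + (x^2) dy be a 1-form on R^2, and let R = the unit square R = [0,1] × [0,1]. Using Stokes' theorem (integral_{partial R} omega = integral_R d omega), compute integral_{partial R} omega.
integral_(partial R) omega = 0

Stokes: integral_partial_R omega = integral_R d omega with d omega = (∂Q/∂x - ∂P/∂y) dx ∧ dy.
  ∂Q/∂x = 2*x
  ∂P/∂y = 2*y
  integrand = ∂Q/∂x - ∂P/∂y = 2*x - 2*y.
Integrating over R: integral_0^1 integral_0^1 (2*x - 2*y) dx dy = 0.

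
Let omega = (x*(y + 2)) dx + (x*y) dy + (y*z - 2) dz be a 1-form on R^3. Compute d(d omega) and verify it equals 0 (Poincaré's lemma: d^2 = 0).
d(d omega) = 0

Step 1: d omega = sum_{i<j} (∂f_j/∂x_i - ∂f_i/∂x_j) dx_i ∧ dx_j:
  coeff of dx ∧ dy: -x + y
  coeff of dx ∧ dz: 0
  coeff of dy ∧ dz: z
Step 2: Apply d again to each 2-form coefficient. The only possible 3-form in R^3 is dx ∧ dy ∧ dz, with coefficient
  ∂(coeff of dy∧dz)/∂x - ∂(coeff of dx∧dz)/∂y + ∂(coeff of dx∧dy)/∂z
  = ∂/∂x (z) - ∂/∂y (0) + ∂/∂z (-x + y).
Each of these terms simplifies to sums of mixed partials that cancel in pairs. The result is 0 (by equality of mixed partials for smooth functions — Schwarz / Clairaut).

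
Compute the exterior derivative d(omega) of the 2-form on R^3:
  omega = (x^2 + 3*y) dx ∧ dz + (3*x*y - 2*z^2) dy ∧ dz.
d(omega) = (3*y - 3) dx ∧ dy ∧ dz

For a 2-form omega = sum_{i<j} g_{ij} dx_i ∧ dx_j, the exterior derivative is
  d(omega) = sum_{i<j} d(g_{ij}) ∧ dx_i ∧ dx_j = sum_{i<j, k} (∂g_{ij}/∂x_k) dx_k ∧ dx_i ∧ dx_j.
Expand each term, using dx_k ∧ dx_i ∧ dx_j = sgn(permutation) dx_{(a)} ∧ dx_{(b)} ∧ dx_{(c)} with (a < b < c) sorted:
  d(x^2 + 3*y) includes (∂/∂y)(x^2 + 3*y) dy = (3) dy, which multiplied by dx ∧ dz gives (-3) dx ∧ dy ∧ dz
  d(3*x*y - 2*z^2) includes (∂/∂x)(3*x*y - 2*z^2) dx = (3*y) dx, which multiplied by dy ∧ dz gives (3*y) dx ∧ dy ∧ dz
Collecting like 3-forms: d(omega) = (3*y - 3) dx ∧ dy ∧ dz.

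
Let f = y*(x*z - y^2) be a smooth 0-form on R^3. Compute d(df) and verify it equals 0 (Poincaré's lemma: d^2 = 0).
d(df) = 0

Step 1: df = sum_i (∂f/∂x_i) dx_i = (y*z) dx + (x*z - 3*y^2) dy + (x*y) dz.
Step 2: Apply d again. Using the 1-form formula, the coefficient of dx ∧ dy in d(df) is ∂^2 f/∂x ∂y - ∂^2 f/∂y ∂x = (z) - (z) = 0 (equality of mixed partials for smooth f).
Similarly for dx ∧ dz and dy ∧ dz — all coefficients vanish. So d(df) = 0.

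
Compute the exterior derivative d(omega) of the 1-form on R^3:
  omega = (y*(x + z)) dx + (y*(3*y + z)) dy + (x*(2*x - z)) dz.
d(omega) = (-x - z) dx ∧ dy + (4*x - y - z) dx ∧ dz + (-y) dy ∧ dz

For a 1-form omega = sum_i f_i dx_i, the exterior derivative is
  d(omega) = sum_{i < j} (∂f_j/∂x_i - ∂f_i/∂x_j) dx_i ∧ dx_j.
  coefficient of dx ∧ dy: ∂f_2/∂x - ∂f_1/∂y = ∂(y*(3*y + z))/∂x - ∂(y*(x + z))/∂y = -x - z
  coefficient of dx ∧ dz: ∂f_3/∂x - ∂f_1/∂z = ∂(x*(2*x - z))/∂x - ∂(y*(x + z))/∂z = 4*x - y - z
  coefficient of dy ∧ dz: ∂f_3/∂y - ∂f_2/∂z = ∂(x*(2*x - z))/∂y - ∂(y*(3*y + z))/∂z = -y
Assembling: d(omega) = (-x - z) dx ∧ dy + (4*x - y - z) dx ∧ dz + (-y) dy ∧ dz.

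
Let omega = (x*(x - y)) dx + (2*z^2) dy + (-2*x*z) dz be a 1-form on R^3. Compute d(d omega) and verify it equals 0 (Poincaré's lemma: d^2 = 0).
d(d omega) = 0

Step 1: d omega = sum_{i<j} (∂f_j/∂x_i - ∂f_i/∂x_j) dx_i ∧ dx_j:
  coeff of dx ∧ dy: x
  coeff of dx ∧ dz: -2*z
  coeff of dy ∧ dz: -4*z
Step 2: Apply d again to each 2-form coefficient. The only possible 3-form in R^3 is dx ∧ dy ∧ dz, with coefficient
  ∂(coeff of dy∧dz)/∂x - ∂(coeff of dx∧dz)/∂y + ∂(coeff of dx∧dy)/∂z
  = ∂/∂x (-4*z) - ∂/∂y (-2*z) + ∂/∂z (x).
Each of these terms simplifies to sums of mixed partials that cancel in pairs. The result is 0 (by equality of mixed partials for smooth functions — Schwarz / Clairaut).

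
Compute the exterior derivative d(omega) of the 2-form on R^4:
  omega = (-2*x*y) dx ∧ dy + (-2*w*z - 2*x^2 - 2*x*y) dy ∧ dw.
d(omega) = (-4*x - 2*y) dx ∧ dy ∧ dw + (2*w) dy ∧ dz ∧ dw

For a 2-form omega = sum_{i<j} g_{ij} dx_i ∧ dx_j, the exterior derivative is
  d(omega) = sum_{i<j} d(g_{ij}) ∧ dx_i ∧ dx_j = sum_{i<j, k} (∂g_{ij}/∂x_k) dx_k ∧ dx_i ∧ dx_j.
Expand each term, using dx_k ∧ dx_i ∧ dx_j = sgn(permutation) dx_{(a)} ∧ dx_{(b)} ∧ dx_{(c)} with (a < b < c) sorted:
  d(-2*w*z - 2*x^2 - 2*x*y) includes (∂/∂x)(-2*w*z - 2*x^2 - 2*x*y) dx = (-4*x - 2*y) dx, which multiplied by dy ∧ dw gives (-4*x - 2*y) dx ∧ dy ∧ dw
  d(-2*w*z - 2*x^2 - 2*x*y) includes (∂/∂z)(-2*w*z - 2*x^2 - 2*x*y) dz = (-2*w) dz, which multiplied by dy ∧ dw gives (2*w) dy ∧ dz ∧ dw
Collecting like 3-forms: d(omega) = (-4*x - 2*y) dx ∧ dy ∧ dw + (2*w) dy ∧ dz ∧ dw.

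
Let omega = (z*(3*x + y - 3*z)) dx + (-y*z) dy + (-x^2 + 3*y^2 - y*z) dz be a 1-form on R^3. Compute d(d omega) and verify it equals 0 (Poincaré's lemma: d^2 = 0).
d(d omega) = 0

Step 1: d omega = sum_{i<j} (∂f_j/∂x_i - ∂f_i/∂x_j) dx_i ∧ dx_j:
  coeff of dx ∧ dy: -z
  coeff of dx ∧ dz: -5*x - y + 6*z
  coeff of dy ∧ dz: 7*y - z
Step 2: Apply d again to each 2-form coefficient. The only possible 3-form in R^3 is dx ∧ dy ∧ dz, with coefficient
  ∂(coeff of dy∧dz)/∂x - ∂(coeff of dx∧dz)/∂y + ∂(coeff of dx∧dy)/∂z
  = ∂/∂x (7*y - z) - ∂/∂y (-5*x - y + 6*z) + ∂/∂z (-z).
Each of these terms simplifies to sums of mixed partials that cancel in pairs. The result is 0 (by equality of mixed partials for smooth functions — Schwarz / Clairaut).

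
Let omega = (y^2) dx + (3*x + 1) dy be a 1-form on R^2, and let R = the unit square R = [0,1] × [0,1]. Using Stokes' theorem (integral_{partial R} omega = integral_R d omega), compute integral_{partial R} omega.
integral_(partial R) omega = 2

Stokes: integral_partial_R omega = integral_R d omega with d omega = (∂Q/∂x - ∂P/∂y) dx ∧ dy.
  ∂Q/∂x = 3
  ∂P/∂y = 2*y
  integrand = ∂Q/∂x - ∂P/∂y = 3 - 2*y.
Integrating over R: integral_0^1 integral_0^1 (3 - 2*y) dx dy = 2.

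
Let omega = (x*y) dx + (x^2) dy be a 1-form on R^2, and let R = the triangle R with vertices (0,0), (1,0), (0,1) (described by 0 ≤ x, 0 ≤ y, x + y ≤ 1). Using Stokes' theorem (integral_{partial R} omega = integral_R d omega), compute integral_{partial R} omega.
integral_(partial R) omega = 1/6

Stokes: integral_partial_R omega = integral_R d omega with d omega = (∂Q/∂x - ∂P/∂y) dx ∧ dy.
  ∂Q/∂x = 2*x
  ∂P/∂y = x
  integrand = ∂Q/∂x - ∂P/∂y = x.
Integrating over R: integral_0^1 integral_0^{1-x} (x) dy dx = 1/6.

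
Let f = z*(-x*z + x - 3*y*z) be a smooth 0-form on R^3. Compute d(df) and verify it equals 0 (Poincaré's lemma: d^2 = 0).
d(df) = 0

Step 1: df = sum_i (∂f/∂x_i) dx_i = (z*(1 - z)) dx + (-3*z^2) dy + (-2*x*z + x - 6*y*z) dz.
Step 2: Apply d again. Using the 1-form formula, the coefficient of dx ∧ dy in d(df) is ∂^2 f/∂x ∂y - ∂^2 f/∂y ∂x = (0) - (0) = 0 (equality of mixed partials for smooth f).
Similarly for dx ∧ dz and dy ∧ dz — all coefficients vanish. So d(df) = 0.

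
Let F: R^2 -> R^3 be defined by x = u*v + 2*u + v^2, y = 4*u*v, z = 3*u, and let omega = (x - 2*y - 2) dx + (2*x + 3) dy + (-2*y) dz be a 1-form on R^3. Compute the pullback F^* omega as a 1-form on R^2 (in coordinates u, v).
F^* omega = (u*v^2 - 20*u*v + 4*u + 9*v^3 + 2*v^2 + 10*v - 4) du + (u^2*v + 18*u^2 - 5*u*v^2 + 4*u*v + 10*u + 2*v^3 - 4*v) dv

Using F^*(f dg) = (f ∘ F) d(g ∘ F), substitute each coordinate x_i by F_i(u, v) in f_i, and replace dx_i by d F_i = (∂F_i/∂u) du + (∂F_i/∂v) dv.
  For the x component: f_1(F) = -7*u*v + 2*u + v^2 - 2; d F_1 = (v + 2) du + (u + 2*v) dv
  For the y component: f_2(F) = 2*u*v + 4*u + 2*v^2 + 3; d F_2 = (4*v) du + (4*u) dv
  For the z component: f_3(F) = -8*u*v; d F_3 = (3) du + (0) dv
Combining and collecting du, dv coefficients:
  coeff of du: u*v^2 - 20*u*v + 4*u + 9*v^3 + 2*v^2 + 10*v - 4
  coeff of dv: u^2*v + 18*u^2 - 5*u*v^2 + 4*u*v + 10*u + 2*v^3 - 4*v
F^* omega = (u*v^2 - 20*u*v + 4*u + 9*v^3 + 2*v^2 + 10*v - 4) du + (u^2*v + 18*u^2 - 5*u*v^2 + 4*u*v + 10*u + 2*v^3 - 4*v) dv.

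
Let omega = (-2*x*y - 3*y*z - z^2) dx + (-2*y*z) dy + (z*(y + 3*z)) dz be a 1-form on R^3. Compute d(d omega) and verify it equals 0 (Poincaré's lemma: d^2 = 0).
d(d omega) = 0

Step 1: d omega = sum_{i<j} (∂f_j/∂x_i - ∂f_i/∂x_j) dx_i ∧ dx_j:
  coeff of dx ∧ dy: 2*x + 3*z
  coeff of dx ∧ dz: 3*y + 2*z
  coeff of dy ∧ dz: 2*y + z
Step 2: Apply d again to each 2-form coefficient. The only possible 3-form in R^3 is dx ∧ dy ∧ dz, with coefficient
  ∂(coeff of dy∧dz)/∂x - ∂(coeff of dx∧dz)/∂y + ∂(coeff of dx∧dy)/∂z
  = ∂/∂x (2*y + z) - ∂/∂y (3*y + 2*z) + ∂/∂z (2*x + 3*z).
Each of these terms simplifies to sums of mixed partials that cancel in pairs. The result is 0 (by equality of mixed partials for smooth functions — Schwarz / Clairaut).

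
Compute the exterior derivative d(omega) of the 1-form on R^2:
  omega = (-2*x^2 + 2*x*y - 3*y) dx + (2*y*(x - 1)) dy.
d(omega) = (-2*x + 2*y + 3) dx ∧ dy

For a 1-form omega = sum_i f_i dx_i, the exterior derivative is
  d(omega) = sum_{i < j} (∂f_j/∂x_i - ∂f_i/∂x_j) dx_i ∧ dx_j.
  coefficient of dx ∧ dy: ∂f_2/∂x - ∂f_1/∂y = ∂(2*y*(x - 1))/∂x - ∂(-2*x^2 + 2*x*y - 3*y)/∂y = -2*x + 2*y + 3
Assembling: d(omega) = (-2*x + 2*y + 3) dx ∧ dy.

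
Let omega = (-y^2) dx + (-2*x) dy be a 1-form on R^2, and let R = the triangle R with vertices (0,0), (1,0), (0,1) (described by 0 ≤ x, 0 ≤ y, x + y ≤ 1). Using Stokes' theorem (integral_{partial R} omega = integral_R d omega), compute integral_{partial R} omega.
integral_(partial R) omega = -2/3

Stokes: integral_partial_R omega = integral_R d omega with d omega = (∂Q/∂x - ∂P/∂y) dx ∧ dy.
  ∂Q/∂x = -2
  ∂P/∂y = -2*y
  integrand = ∂Q/∂x - ∂P/∂y = 2*y - 2.
Integrating over R: integral_0^1 integral_0^{1-x} (2*y - 2) dy dx = -2/3.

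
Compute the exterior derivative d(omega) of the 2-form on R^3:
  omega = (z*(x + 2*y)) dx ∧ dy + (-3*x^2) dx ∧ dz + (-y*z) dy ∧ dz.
d(omega) = (x + 2*y) dx ∧ dy ∧ dz

For a 2-form omega = sum_{i<j} g_{ij} dx_i ∧ dx_j, the exterior derivative is
  d(omega) = sum_{i<j} d(g_{ij}) ∧ dx_i ∧ dx_j = sum_{i<j, k} (∂g_{ij}/∂x_k) dx_k ∧ dx_i ∧ dx_j.
Expand each term, using dx_k ∧ dx_i ∧ dx_j = sgn(permutation) dx_{(a)} ∧ dx_{(b)} ∧ dx_{(c)} with (a < b < c) sorted:
  d(z*(x + 2*y)) includes (∂/∂z)(z*(x + 2*y)) dz = (x + 2*y) dz, which multiplied by dx ∧ dy gives (x + 2*y) dx ∧ dy ∧ dz
Collecting like 3-forms: d(omega) = (x + 2*y) dx ∧ dy ∧ dz.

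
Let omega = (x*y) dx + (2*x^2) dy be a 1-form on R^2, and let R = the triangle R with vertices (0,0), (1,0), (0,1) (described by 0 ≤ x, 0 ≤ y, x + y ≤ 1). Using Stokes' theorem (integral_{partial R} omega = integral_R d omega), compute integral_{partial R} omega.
integral_(partial R) omega = 1/2

Stokes: integral_partial_R omega = integral_R d omega with d omega = (∂Q/∂x - ∂P/∂y) dx ∧ dy.
  ∂Q/∂x = 4*x
  ∂P/∂y = x
  integrand = ∂Q/∂x - ∂P/∂y = 3*x.
Integrating over R: integral_0^1 integral_0^{1-x} (3*x) dy dx = 1/2.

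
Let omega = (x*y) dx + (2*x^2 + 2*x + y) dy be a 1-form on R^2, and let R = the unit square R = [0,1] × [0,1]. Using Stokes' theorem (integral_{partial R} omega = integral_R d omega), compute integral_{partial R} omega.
integral_(partial R) omega = 7/2

Stokes: integral_partial_R omega = integral_R d omega with d omega = (∂Q/∂x - ∂P/∂y) dx ∧ dy.
  ∂Q/∂x = 4*x + 2
  ∂P/∂y = x
  integrand = ∂Q/∂x - ∂P/∂y = 3*x + 2.
Integrating over R: integral_0^1 integral_0^1 (3*x + 2) dx dy = 7/2.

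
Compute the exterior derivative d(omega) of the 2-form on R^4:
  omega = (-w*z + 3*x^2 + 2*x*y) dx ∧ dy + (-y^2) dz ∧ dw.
d(omega) = (-w) dx ∧ dy ∧ dz + (-z) dx ∧ dy ∧ dw + (-2*y) dy ∧ dz ∧ dw

For a 2-form omega = sum_{i<j} g_{ij} dx_i ∧ dx_j, the exterior derivative is
  d(omega) = sum_{i<j} d(g_{ij}) ∧ dx_i ∧ dx_j = sum_{i<j, k} (∂g_{ij}/∂x_k) dx_k ∧ dx_i ∧ dx_j.
Expand each term, using dx_k ∧ dx_i ∧ dx_j = sgn(permutation) dx_{(a)} ∧ dx_{(b)} ∧ dx_{(c)} with (a < b < c) sorted:
  d(-w*z + 3*x^2 + 2*x*y) includes (∂/∂z)(-w*z + 3*x^2 + 2*x*y) dz = (-w) dz, which multiplied by dx ∧ dy gives (-w) dx ∧ dy ∧ dz
  d(-w*z + 3*x^2 + 2*x*y) includes (∂/∂w)(-w*z + 3*x^2 + 2*x*y) dw = (-z) dw, which multiplied by dx ∧ dy gives (-z) dx ∧ dy ∧ dw
  d(-y^2) includes (∂/∂y)(-y^2) dy = (-2*y) dy, which multiplied by dz ∧ dw gives (-2*y) dy ∧ dz ∧ dw
Collecting like 3-forms: d(omega) = (-w) dx ∧ dy ∧ dz + (-z) dx ∧ dy ∧ dw + (-2*y) dy ∧ dz ∧ dw.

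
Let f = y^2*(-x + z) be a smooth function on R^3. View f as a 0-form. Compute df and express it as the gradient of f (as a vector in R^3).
df = (-y^2) dx + (2*y*(-x + z)) dy + (y^2) dz; grad f = (-y^2, 2*y*(-x + z), y^2)

For a 0-form f, d f = (∂f/∂x) dx + (∂f/∂y) dy + (∂f/∂z) dz. The components of the vector representation are exactly the entries of grad f in Cartesian coordinates:
  ∂f/∂x = -y^2
  ∂f/∂y = 2*y*(-x + z)
  ∂f/∂z = y^2.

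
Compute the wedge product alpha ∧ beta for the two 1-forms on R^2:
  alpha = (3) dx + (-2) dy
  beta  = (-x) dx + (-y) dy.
alpha ∧ beta = (-2*x - 3*y) dx ∧ dy

Distribute the wedge, using dx_i ∧ dx_j = -dx_j ∧ dx_i and dx_i ∧ dx_i = 0. For each pair (i, j) with i < j, the coefficient of dx_i ∧ dx_j in alpha ∧ beta is (alpha_i * beta_j - alpha_j * beta_i). Collecting: alpha ∧ beta = (-2*x - 3*y) dx ∧ dy.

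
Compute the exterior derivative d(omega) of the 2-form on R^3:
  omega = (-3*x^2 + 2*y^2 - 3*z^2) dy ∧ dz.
d(omega) = (-6*x) dx ∧ dy ∧ dz

For a 2-form omega = sum_{i<j} g_{ij} dx_i ∧ dx_j, the exterior derivative is
  d(omega) = sum_{i<j} d(g_{ij}) ∧ dx_i ∧ dx_j = sum_{i<j, k} (∂g_{ij}/∂x_k) dx_k ∧ dx_i ∧ dx_j.
Expand each term, using dx_k ∧ dx_i ∧ dx_j = sgn(permutation) dx_{(a)} ∧ dx_{(b)} ∧ dx_{(c)} with (a < b < c) sorted:
  d(-3*x^2 + 2*y^2 - 3*z^2) includes (∂/∂x)(-3*x^2 + 2*y^2 - 3*z^2) dx = (-6*x) dx, which multiplied by dy ∧ dz gives (-6*x) dx ∧ dy ∧ dz
Collecting like 3-forms: d(omega) = (-6*x) dx ∧ dy ∧ dz.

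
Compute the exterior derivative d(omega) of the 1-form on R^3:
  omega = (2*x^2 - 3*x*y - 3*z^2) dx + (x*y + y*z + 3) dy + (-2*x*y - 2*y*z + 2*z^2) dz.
d(omega) = (3*x + y) dx ∧ dy + (-2*y + 6*z) dx ∧ dz + (-2*x - y - 2*z) dy ∧ dz

For a 1-form omega = sum_i f_i dx_i, the exterior derivative is
  d(omega) = sum_{i < j} (∂f_j/∂x_i - ∂f_i/∂x_j) dx_i ∧ dx_j.
  coefficient of dx ∧ dy: ∂f_2/∂x - ∂f_1/∂y = ∂(x*y + y*z + 3)/∂x - ∂(2*x^2 - 3*x*y - 3*z^2)/∂y = 3*x + y
  coefficient of dx ∧ dz: ∂f_3/∂x - ∂f_1/∂z = ∂(-2*x*y - 2*y*z + 2*z^2)/∂x - ∂(2*x^2 - 3*x*y - 3*z^2)/∂z = -2*y + 6*z
  coefficient of dy ∧ dz: ∂f_3/∂y - ∂f_2/∂z = ∂(-2*x*y - 2*y*z + 2*z^2)/∂y - ∂(x*y + y*z + 3)/∂z = -2*x - y - 2*z
Assembling: d(omega) = (3*x + y) dx ∧ dy + (-2*y + 6*z) dx ∧ dz + (-2*x - y - 2*z) dy ∧ dz.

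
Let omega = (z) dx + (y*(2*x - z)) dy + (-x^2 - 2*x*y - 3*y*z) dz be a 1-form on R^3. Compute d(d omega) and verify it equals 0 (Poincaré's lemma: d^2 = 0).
d(d omega) = 0

Step 1: d omega = sum_{i<j} (∂f_j/∂x_i - ∂f_i/∂x_j) dx_i ∧ dx_j:
  coeff of dx ∧ dy: 2*y
  coeff of dx ∧ dz: -2*x - 2*y - 1
  coeff of dy ∧ dz: -2*x + y - 3*z
Step 2: Apply d again to each 2-form coefficient. The only possible 3-form in R^3 is dx ∧ dy ∧ dz, with coefficient
  ∂(coeff of dy∧dz)/∂x - ∂(coeff of dx∧dz)/∂y + ∂(coeff of dx∧dy)/∂z
  = ∂/∂x (-2*x + y - 3*z) - ∂/∂y (-2*x - 2*y - 1) + ∂/∂z (2*y).
Each of these terms simplifies to sums of mixed partials that cancel in pairs. The result is 0 (by equality of mixed partials for smooth functions — Schwarz / Clairaut).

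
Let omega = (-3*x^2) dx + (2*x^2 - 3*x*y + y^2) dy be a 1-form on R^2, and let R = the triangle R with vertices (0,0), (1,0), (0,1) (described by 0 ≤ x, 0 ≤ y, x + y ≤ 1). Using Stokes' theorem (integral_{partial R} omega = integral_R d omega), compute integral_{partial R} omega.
integral_(partial R) omega = 1/6

Stokes: integral_partial_R omega = integral_R d omega with d omega = (∂Q/∂x - ∂P/∂y) dx ∧ dy.
  ∂Q/∂x = 4*x - 3*y
  ∂P/∂y = 0
  integrand = ∂Q/∂x - ∂P/∂y = 4*x - 3*y.
Integrating over R: integral_0^1 integral_0^{1-x} (4*x - 3*y) dy dx = 1/6.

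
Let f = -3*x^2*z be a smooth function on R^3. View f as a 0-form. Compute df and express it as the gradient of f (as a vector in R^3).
df = (-6*x*z) dx + (0) dy + (-3*x^2) dz; grad f = (-6*x*z, 0, -3*x^2)

For a 0-form f, d f = (∂f/∂x) dx + (∂f/∂y) dy + (∂f/∂z) dz. The components of the vector representation are exactly the entries of grad f in Cartesian coordinates:
  ∂f/∂x = -6*x*z
  ∂f/∂y = 0
  ∂f/∂z = -3*x^2.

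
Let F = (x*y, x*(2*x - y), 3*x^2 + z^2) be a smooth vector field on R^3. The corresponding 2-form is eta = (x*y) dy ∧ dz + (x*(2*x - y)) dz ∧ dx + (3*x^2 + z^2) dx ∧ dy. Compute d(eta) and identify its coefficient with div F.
d(eta) = (-x + y + 2*z) dx ∧ dy ∧ dz; div F = -x + y + 2*z

For a 2-form in R^3 of the form above, applying d gives a 3-form with coefficient ∂P/∂x + ∂Q/∂y + ∂R/∂z:
  ∂P/∂x = y
  ∂Q/∂y = -x
  ∂R/∂z = 2*z
Sum = -x + y + 2*z, which is exactly div F.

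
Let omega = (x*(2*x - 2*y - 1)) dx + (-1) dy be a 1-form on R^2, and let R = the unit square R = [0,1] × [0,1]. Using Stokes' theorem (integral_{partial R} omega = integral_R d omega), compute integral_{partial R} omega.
integral_(partial R) omega = 1

Stokes: integral_partial_R omega = integral_R d omega with d omega = (∂Q/∂x - ∂P/∂y) dx ∧ dy.
  ∂Q/∂x = 0
  ∂P/∂y = -2*x
  integrand = ∂Q/∂x - ∂P/∂y = 2*x.
Integrating over R: integral_0^1 integral_0^1 (2*x) dx dy = 1.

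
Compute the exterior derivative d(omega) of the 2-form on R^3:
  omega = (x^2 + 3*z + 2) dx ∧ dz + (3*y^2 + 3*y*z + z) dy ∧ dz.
d(omega) = 0

For a 2-form omega = sum_{i<j} g_{ij} dx_i ∧ dx_j, the exterior derivative is
  d(omega) = sum_{i<j} d(g_{ij}) ∧ dx_i ∧ dx_j = sum_{i<j, k} (∂g_{ij}/∂x_k) dx_k ∧ dx_i ∧ dx_j.
Expand each term, using dx_k ∧ dx_i ∧ dx_j = sgn(permutation) dx_{(a)} ∧ dx_{(b)} ∧ dx_{(c)} with (a < b < c) sorted:

Collecting like 3-forms: d(omega) = 0.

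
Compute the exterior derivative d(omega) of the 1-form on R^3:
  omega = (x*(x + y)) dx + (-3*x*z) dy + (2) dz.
d(omega) = (-x - 3*z) dx ∧ dy + (3*x) dy ∧ dz

For a 1-form omega = sum_i f_i dx_i, the exterior derivative is
  d(omega) = sum_{i < j} (∂f_j/∂x_i - ∂f_i/∂x_j) dx_i ∧ dx_j.
  coefficient of dx ∧ dy: ∂f_2/∂x - ∂f_1/∂y = ∂(-3*x*z)/∂x - ∂(x*(x + y))/∂y = -x - 3*z
  coefficient of dy ∧ dz: ∂f_3/∂y - ∂f_2/∂z = ∂(2)/∂y - ∂(-3*x*z)/∂z = 3*x
Assembling: d(omega) = (-x - 3*z) dx ∧ dy + (3*x) dy ∧ dz.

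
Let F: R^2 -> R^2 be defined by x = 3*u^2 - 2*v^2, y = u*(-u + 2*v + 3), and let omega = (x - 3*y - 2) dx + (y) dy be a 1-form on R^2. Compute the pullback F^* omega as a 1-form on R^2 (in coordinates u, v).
F^* omega = (u*(38*u^2 - 42*u*v - 63*u - 8*v^2 + 12*v - 3)) du + (-2*u^3 - 20*u^2*v + 6*u^2 + 24*u*v^2 + 36*u*v + 8*v^3 + 8*v) dv

Using F^*(f dg) = (f ∘ F) d(g ∘ F), substitute each coordinate x_i by F_i(u, v) in f_i, and replace dx_i by d F_i = (∂F_i/∂u) du + (∂F_i/∂v) dv.
  For the x component: f_1(F) = 6*u^2 - 6*u*v - 9*u - 2*v^2 - 2; d F_1 = (6*u) du + (-4*v) dv
  For the y component: f_2(F) = u*(-u + 2*v + 3); d F_2 = (-2*u + 2*v + 3) du + (2*u) dv
Combining and collecting du, dv coefficients:
  coeff of du: u*(38*u^2 - 42*u*v - 63*u - 8*v^2 + 12*v - 3)
  coeff of dv: -2*u^3 - 20*u^2*v + 6*u^2 + 24*u*v^2 + 36*u*v + 8*v^3 + 8*v
F^* omega = (u*(38*u^2 - 42*u*v - 63*u - 8*v^2 + 12*v - 3)) du + (-2*u^3 - 20*u^2*v + 6*u^2 + 24*u*v^2 + 36*u*v + 8*v^3 + 8*v) dv.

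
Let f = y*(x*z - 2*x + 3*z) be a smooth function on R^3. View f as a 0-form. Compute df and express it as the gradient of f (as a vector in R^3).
df = (y*(z - 2)) dx + (x*z - 2*x + 3*z) dy + (y*(x + 3)) dz; grad f = (y*(z - 2), x*z - 2*x + 3*z, y*(x + 3))

For a 0-form f, d f = (∂f/∂x) dx + (∂f/∂y) dy + (∂f/∂z) dz. The components of the vector representation are exactly the entries of grad f in Cartesian coordinates:
  ∂f/∂x = y*(z - 2)
  ∂f/∂y = x*z - 2*x + 3*z
  ∂f/∂z = y*(x + 3).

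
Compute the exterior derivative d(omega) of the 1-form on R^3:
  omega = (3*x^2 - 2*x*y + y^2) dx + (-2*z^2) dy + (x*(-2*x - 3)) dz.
d(omega) = (2*x - 2*y) dx ∧ dy + (-4*x - 3) dx ∧ dz + (4*z) dy ∧ dz

For a 1-form omega = sum_i f_i dx_i, the exterior derivative is
  d(omega) = sum_{i < j} (∂f_j/∂x_i - ∂f_i/∂x_j) dx_i ∧ dx_j.
  coefficient of dx ∧ dy: ∂f_2/∂x - ∂f_1/∂y = ∂(-2*z^2)/∂x - ∂(3*x^2 - 2*x*y + y^2)/∂y = 2*x - 2*y
  coefficient of dx ∧ dz: ∂f_3/∂x - ∂f_1/∂z = ∂(x*(-2*x - 3))/∂x - ∂(3*x^2 - 2*x*y + y^2)/∂z = -4*x - 3
  coefficient of dy ∧ dz: ∂f_3/∂y - ∂f_2/∂z = ∂(x*(-2*x - 3))/∂y - ∂(-2*z^2)/∂z = 4*z
Assembling: d(omega) = (2*x - 2*y) dx ∧ dy + (-4*x - 3) dx ∧ dz + (4*z) dy ∧ dz.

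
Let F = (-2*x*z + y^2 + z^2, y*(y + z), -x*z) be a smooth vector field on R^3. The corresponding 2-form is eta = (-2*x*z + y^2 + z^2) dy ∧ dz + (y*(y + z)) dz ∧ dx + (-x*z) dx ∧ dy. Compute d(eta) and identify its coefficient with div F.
d(eta) = (-x + 2*y - z) dx ∧ dy ∧ dz; div F = -x + 2*y - z

For a 2-form in R^3 of the form above, applying d gives a 3-form with coefficient ∂P/∂x + ∂Q/∂y + ∂R/∂z:
  ∂P/∂x = -2*z
  ∂Q/∂y = 2*y + z
  ∂R/∂z = -x
Sum = -x + 2*y - z, which is exactly div F.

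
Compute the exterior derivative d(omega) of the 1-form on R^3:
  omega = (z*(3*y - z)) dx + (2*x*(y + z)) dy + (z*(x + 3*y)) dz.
d(omega) = (2*y - z) dx ∧ dy + (-3*y + 3*z) dx ∧ dz + (-2*x + 3*z) dy ∧ dz

For a 1-form omega = sum_i f_i dx_i, the exterior derivative is
  d(omega) = sum_{i < j} (∂f_j/∂x_i - ∂f_i/∂x_j) dx_i ∧ dx_j.
  coefficient of dx ∧ dy: ∂f_2/∂x - ∂f_1/∂y = ∂(2*x*(y + z))/∂x - ∂(z*(3*y - z))/∂y = 2*y - z
  coefficient of dx ∧ dz: ∂f_3/∂x - ∂f_1/∂z = ∂(z*(x + 3*y))/∂x - ∂(z*(3*y - z))/∂z = -3*y + 3*z
  coefficient of dy ∧ dz: ∂f_3/∂y - ∂f_2/∂z = ∂(z*(x + 3*y))/∂y - ∂(2*x*(y + z))/∂z = -2*x + 3*z
Assembling: d(omega) = (2*y - z) dx ∧ dy + (-3*y + 3*z) dx ∧ dz + (-2*x + 3*z) dy ∧ dz.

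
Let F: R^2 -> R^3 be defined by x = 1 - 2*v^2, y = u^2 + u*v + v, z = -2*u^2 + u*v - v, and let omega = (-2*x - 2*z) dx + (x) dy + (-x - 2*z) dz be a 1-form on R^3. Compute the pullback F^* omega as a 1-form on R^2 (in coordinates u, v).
F^* omega = (-16*u^3 + 12*u^2*v - 14*u*v^2 - 8*u*v + 6*u + 2*v^2) du + (4*u^3 - 18*u^2*v - 4*u^2 + 8*u*v^2 + 4*u*v - 16*v^3 - 12*v^2 + 6*v + 2) dv

Using F^*(f dg) = (f ∘ F) d(g ∘ F), substitute each coordinate x_i by F_i(u, v) in f_i, and replace dx_i by d F_i = (∂F_i/∂u) du + (∂F_i/∂v) dv.
  For the x component: f_1(F) = 4*u^2 - 2*u*v + 4*v^2 + 2*v - 2; d F_1 = (0) du + (-4*v) dv
  For the y component: f_2(F) = 1 - 2*v^2; d F_2 = (2*u + v) du + (u + 1) dv
  For the z component: f_3(F) = 4*u^2 - 2*u*v + 2*v^2 + 2*v - 1; d F_3 = (-4*u + v) du + (u - 1) dv
Combining and collecting du, dv coefficients:
  coeff of du: -16*u^3 + 12*u^2*v - 14*u*v^2 - 8*u*v + 6*u + 2*v^2
  coeff of dv: 4*u^3 - 18*u^2*v - 4*u^2 + 8*u*v^2 + 4*u*v - 16*v^3 - 12*v^2 + 6*v + 2
F^* omega = (-16*u^3 + 12*u^2*v - 14*u*v^2 - 8*u*v + 6*u + 2*v^2) du + (4*u^3 - 18*u^2*v - 4*u^2 + 8*u*v^2 + 4*u*v - 16*v^3 - 12*v^2 + 6*v + 2) dv.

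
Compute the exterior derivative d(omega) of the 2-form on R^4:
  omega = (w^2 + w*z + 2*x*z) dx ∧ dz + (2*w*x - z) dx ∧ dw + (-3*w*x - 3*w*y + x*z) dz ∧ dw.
d(omega) = (-w + 2*z + 1) dx ∧ dz ∧ dw + (-3*w) dy ∧ dz ∧ dw

For a 2-form omega = sum_{i<j} g_{ij} dx_i ∧ dx_j, the exterior derivative is
  d(omega) = sum_{i<j} d(g_{ij}) ∧ dx_i ∧ dx_j = sum_{i<j, k} (∂g_{ij}/∂x_k) dx_k ∧ dx_i ∧ dx_j.
Expand each term, using dx_k ∧ dx_i ∧ dx_j = sgn(permutation) dx_{(a)} ∧ dx_{(b)} ∧ dx_{(c)} with (a < b < c) sorted:
  d(w^2 + w*z + 2*x*z) includes (∂/∂w)(w^2 + w*z + 2*x*z) dw = (2*w + z) dw, which multiplied by dx ∧ dz gives (2*w + z) dx ∧ dz ∧ dw
  d(2*w*x - z) includes (∂/∂z)(2*w*x - z) dz = (-1) dz, which multiplied by dx ∧ dw gives (1) dx ∧ dz ∧ dw
  d(-3*w*x - 3*w*y + x*z) includes (∂/∂x)(-3*w*x - 3*w*y + x*z) dx = (-3*w + z) dx, which multiplied by dz ∧ dw gives (-3*w + z) dx ∧ dz ∧ dw
  d(-3*w*x - 3*w*y + x*z) includes (∂/∂y)(-3*w*x - 3*w*y + x*z) dy = (-3*w) dy, which multiplied by dz ∧ dw gives (-3*w) dy ∧ dz ∧ dw
Collecting like 3-forms: d(omega) = (-w + 2*z + 1) dx ∧ dz ∧ dw + (-3*w) dy ∧ dz ∧ dw.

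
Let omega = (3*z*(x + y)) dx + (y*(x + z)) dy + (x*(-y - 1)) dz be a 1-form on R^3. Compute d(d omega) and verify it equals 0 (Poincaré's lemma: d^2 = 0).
d(d omega) = 0

Step 1: d omega = sum_{i<j} (∂f_j/∂x_i - ∂f_i/∂x_j) dx_i ∧ dx_j:
  coeff of dx ∧ dy: y - 3*z
  coeff of dx ∧ dz: -3*x - 4*y - 1
  coeff of dy ∧ dz: -x - y
Step 2: Apply d again to each 2-form coefficient. The only possible 3-form in R^3 is dx ∧ dy ∧ dz, with coefficient
  ∂(coeff of dy∧dz)/∂x - ∂(coeff of dx∧dz)/∂y + ∂(coeff of dx∧dy)/∂z
  = ∂/∂x (-x - y) - ∂/∂y (-3*x - 4*y - 1) + ∂/∂z (y - 3*z).
Each of these terms simplifies to sums of mixed partials that cancel in pairs. The result is 0 (by equality of mixed partials for smooth functions — Schwarz / Clairaut).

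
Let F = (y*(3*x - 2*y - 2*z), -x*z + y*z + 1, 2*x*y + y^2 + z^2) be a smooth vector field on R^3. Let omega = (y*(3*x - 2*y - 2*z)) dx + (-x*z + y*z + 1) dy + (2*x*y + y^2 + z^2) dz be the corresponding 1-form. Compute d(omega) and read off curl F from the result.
d(omega) = (3*x + y) dy ∧ dz + (-4*y) dz ∧ dx + (-3*x + 4*y + z) dx ∧ dy; curl F = (3*x + y, -4*y, -3*x + 4*y + z)

d omega = sum_{i<j} (∂f_j/∂x_i - ∂f_i/∂x_j) dx_i ∧ dx_j. Under the identification (dy ∧ dz, dz ∧ dx, dx ∧ dy) ↔ (e_x, e_y, e_z), the coefficients are exactly the components of curl F. Compute:
  ∂R/∂y - ∂Q/∂z = (2*x + 2*y) - (-x + y) = 3*x + y
  ∂P/∂z - ∂R/∂x = (-2*y) - (2*y) = -4*y
  ∂Q/∂x - ∂P/∂y = (-z) - (3*x - 4*y - 2*z) = -3*x + 4*y + z.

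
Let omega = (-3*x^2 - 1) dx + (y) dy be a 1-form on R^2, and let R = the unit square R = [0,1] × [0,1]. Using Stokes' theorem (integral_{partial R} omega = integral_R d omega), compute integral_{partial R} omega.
integral_(partial R) omega = 0

Stokes: integral_partial_R omega = integral_R d omega with d omega = (∂Q/∂x - ∂P/∂y) dx ∧ dy.
  ∂Q/∂x = 0
  ∂P/∂y = 0
  integrand = ∂Q/∂x - ∂P/∂y = 0.
Integrating over R: integral_0^1 integral_0^1 (0) dx dy = 0.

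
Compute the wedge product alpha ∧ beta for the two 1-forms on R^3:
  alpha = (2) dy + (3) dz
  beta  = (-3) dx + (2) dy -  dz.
alpha ∧ beta = (6) dx ∧ dy + (-8) dy ∧ dz + (9) dx ∧ dz

Distribute the wedge, using dx_i ∧ dx_j = -dx_j ∧ dx_i and dx_i ∧ dx_i = 0. For each pair (i, j) with i < j, the coefficient of dx_i ∧ dx_j in alpha ∧ beta is (alpha_i * beta_j - alpha_j * beta_i). Collecting: alpha ∧ beta = (6) dx ∧ dy + (-8) dy ∧ dz + (9) dx ∧ dz.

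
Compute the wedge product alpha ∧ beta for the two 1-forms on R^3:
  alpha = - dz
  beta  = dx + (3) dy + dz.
alpha ∧ beta = (1) dx ∧ dz + (3) dy ∧ dz

Distribute the wedge, using dx_i ∧ dx_j = -dx_j ∧ dx_i and dx_i ∧ dx_i = 0. For each pair (i, j) with i < j, the coefficient of dx_i ∧ dx_j in alpha ∧ beta is (alpha_i * beta_j - alpha_j * beta_i). Collecting: alpha ∧ beta = (1) dx ∧ dz + (3) dy ∧ dz.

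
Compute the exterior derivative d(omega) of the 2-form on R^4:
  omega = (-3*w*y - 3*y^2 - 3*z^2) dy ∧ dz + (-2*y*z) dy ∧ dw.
d(omega) = (-y) dy ∧ dz ∧ dw

For a 2-form omega = sum_{i<j} g_{ij} dx_i ∧ dx_j, the exterior derivative is
  d(omega) = sum_{i<j} d(g_{ij}) ∧ dx_i ∧ dx_j = sum_{i<j, k} (∂g_{ij}/∂x_k) dx_k ∧ dx_i ∧ dx_j.
Expand each term, using dx_k ∧ dx_i ∧ dx_j = sgn(permutation) dx_{(a)} ∧ dx_{(b)} ∧ dx_{(c)} with (a < b < c) sorted:
  d(-3*w*y - 3*y^2 - 3*z^2) includes (∂/∂w)(-3*w*y - 3*y^2 - 3*z^2) dw = (-3*y) dw, which multiplied by dy ∧ dz gives (-3*y) dy ∧ dz ∧ dw
  d(-2*y*z) includes (∂/∂z)(-2*y*z) dz = (-2*y) dz, which multiplied by dy ∧ dw gives (2*y) dy ∧ dz ∧ dw
Collecting like 3-forms: d(omega) = (-y) dy ∧ dz ∧ dw.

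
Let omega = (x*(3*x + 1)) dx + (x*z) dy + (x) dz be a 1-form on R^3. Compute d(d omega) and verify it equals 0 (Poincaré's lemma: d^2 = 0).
d(d omega) = 0

Step 1: d omega = sum_{i<j} (∂f_j/∂x_i - ∂f_i/∂x_j) dx_i ∧ dx_j:
  coeff of dx ∧ dy: z
  coeff of dx ∧ dz: 1
  coeff of dy ∧ dz: -x
Step 2: Apply d again to each 2-form coefficient. The only possible 3-form in R^3 is dx ∧ dy ∧ dz, with coefficient
  ∂(coeff of dy∧dz)/∂x - ∂(coeff of dx∧dz)/∂y + ∂(coeff of dx∧dy)/∂z
  = ∂/∂x (-x) - ∂/∂y (1) + ∂/∂z (z).
Each of these terms simplifies to sums of mixed partials that cancel in pairs. The result is 0 (by equality of mixed partials for smooth functions — Schwarz / Clairaut).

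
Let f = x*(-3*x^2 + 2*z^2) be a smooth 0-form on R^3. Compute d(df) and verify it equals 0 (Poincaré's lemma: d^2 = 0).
d(df) = 0

Step 1: df = sum_i (∂f/∂x_i) dx_i = (-9*x^2 + 2*z^2) dx + (0) dy + (4*x*z) dz.
Step 2: Apply d again. Using the 1-form formula, the coefficient of dx ∧ dy in d(df) is ∂^2 f/∂x ∂y - ∂^2 f/∂y ∂x = (0) - (0) = 0 (equality of mixed partials for smooth f).
Similarly for dx ∧ dz and dy ∧ dz — all coefficients vanish. So d(df) = 0.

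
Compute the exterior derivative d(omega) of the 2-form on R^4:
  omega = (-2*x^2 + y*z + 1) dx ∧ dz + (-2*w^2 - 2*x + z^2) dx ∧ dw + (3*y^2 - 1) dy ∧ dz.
d(omega) = (-z) dx ∧ dy ∧ dz + (-2*z) dx ∧ dz ∧ dw

For a 2-form omega = sum_{i<j} g_{ij} dx_i ∧ dx_j, the exterior derivative is
  d(omega) = sum_{i<j} d(g_{ij}) ∧ dx_i ∧ dx_j = sum_{i<j, k} (∂g_{ij}/∂x_k) dx_k ∧ dx_i ∧ dx_j.
Expand each term, using dx_k ∧ dx_i ∧ dx_j = sgn(permutation) dx_{(a)} ∧ dx_{(b)} ∧ dx_{(c)} with (a < b < c) sorted:
  d(-2*x^2 + y*z + 1) includes (∂/∂y)(-2*x^2 + y*z + 1) dy = (z) dy, which multiplied by dx ∧ dz gives (-z) dx ∧ dy ∧ dz
  d(-2*w^2 - 2*x + z^2) includes (∂/∂z)(-2*w^2 - 2*x + z^2) dz = (2*z) dz, which multiplied by dx ∧ dw gives (-2*z) dx ∧ dz ∧ dw
Collecting like 3-forms: d(omega) = (-z) dx ∧ dy ∧ dz + (-2*z) dx ∧ dz ∧ dw.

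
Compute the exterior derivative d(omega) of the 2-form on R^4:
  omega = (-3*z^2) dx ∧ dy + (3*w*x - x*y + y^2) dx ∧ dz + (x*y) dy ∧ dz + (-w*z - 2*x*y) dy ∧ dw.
d(omega) = (x - y - 6*z) dx ∧ dy ∧ dz + (3*x) dx ∧ dz ∧ dw + (-2*y) dx ∧ dy ∧ dw + (w) dy ∧ dz ∧ dw

For a 2-form omega = sum_{i<j} g_{ij} dx_i ∧ dx_j, the exterior derivative is
  d(omega) = sum_{i<j} d(g_{ij}) ∧ dx_i ∧ dx_j = sum_{i<j, k} (∂g_{ij}/∂x_k) dx_k ∧ dx_i ∧ dx_j.
Expand each term, using dx_k ∧ dx_i ∧ dx_j = sgn(permutation) dx_{(a)} ∧ dx_{(b)} ∧ dx_{(c)} with (a < b < c) sorted:
  d(-3*z^2) includes (∂/∂z)(-3*z^2) dz = (-6*z) dz, which multiplied by dx ∧ dy gives (-6*z) dx ∧ dy ∧ dz
  d(3*w*x - x*y + y^2) includes (∂/∂y)(3*w*x - x*y + y^2) dy = (-x + 2*y) dy, which multiplied by dx ∧ dz gives (x - 2*y) dx ∧ dy ∧ dz
  d(3*w*x - x*y + y^2) includes (∂/∂w)(3*w*x - x*y + y^2) dw = (3*x) dw, which multiplied by dx ∧ dz gives (3*x) dx ∧ dz ∧ dw
  d(x*y) includes (∂/∂x)(x*y) dx = (y) dx, which multiplied by dy ∧ dz gives (y) dx ∧ dy ∧ dz
  d(-w*z - 2*x*y) includes (∂/∂x)(-w*z - 2*x*y) dx = (-2*y) dx, which multiplied by dy ∧ dw gives (-2*y) dx ∧ dy ∧ dw
  d(-w*z - 2*x*y) includes (∂/∂z)(-w*z - 2*x*y) dz = (-w) dz, which multiplied by dy ∧ dw gives (w) dy ∧ dz ∧ dw
Collecting like 3-forms: d(omega) = (x - y - 6*z) dx ∧ dy ∧ dz + (3*x) dx ∧ dz ∧ dw + (-2*y) dx ∧ dy ∧ dw + (w) dy ∧ dz ∧ dw.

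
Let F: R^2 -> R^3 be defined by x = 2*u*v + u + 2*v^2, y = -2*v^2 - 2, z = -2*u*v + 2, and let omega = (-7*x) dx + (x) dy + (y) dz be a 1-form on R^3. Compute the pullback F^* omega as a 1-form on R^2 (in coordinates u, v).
F^* omega = (-28*u*v^2 - 28*u*v - 7*u - 24*v^3 - 14*v^2 + 4*v) du + (-28*u^2*v - 14*u^2 - 88*u*v^2 - 32*u*v + 4*u - 64*v^3) dv

Using F^*(f dg) = (f ∘ F) d(g ∘ F), substitute each coordinate x_i by F_i(u, v) in f_i, and replace dx_i by d F_i = (∂F_i/∂u) du + (∂F_i/∂v) dv.
  For the x component: f_1(F) = -14*u*v - 7*u - 14*v^2; d F_1 = (2*v + 1) du + (2*u + 4*v) dv
  For the y component: f_2(F) = 2*u*v + u + 2*v^2; d F_2 = (0) du + (-4*v) dv
  For the z component: f_3(F) = -2*v^2 - 2; d F_3 = (-2*v) du + (-2*u) dv
Combining and collecting du, dv coefficients:
  coeff of du: -28*u*v^2 - 28*u*v - 7*u - 24*v^3 - 14*v^2 + 4*v
  coeff of dv: -28*u^2*v - 14*u^2 - 88*u*v^2 - 32*u*v + 4*u - 64*v^3
F^* omega = (-28*u*v^2 - 28*u*v - 7*u - 24*v^3 - 14*v^2 + 4*v) du + (-28*u^2*v - 14*u^2 - 88*u*v^2 - 32*u*v + 4*u - 64*v^3) dv.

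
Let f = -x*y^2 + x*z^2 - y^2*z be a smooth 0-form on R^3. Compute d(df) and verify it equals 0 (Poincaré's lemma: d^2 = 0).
d(df) = 0

Step 1: df = sum_i (∂f/∂x_i) dx_i = (-y^2 + z^2) dx + (2*y*(-x - z)) dy + (2*x*z - y^2) dz.
Step 2: Apply d again. Using the 1-form formula, the coefficient of dx ∧ dy in d(df) is ∂^2 f/∂x ∂y - ∂^2 f/∂y ∂x = (-2*y) - (-2*y) = 0 (equality of mixed partials for smooth f).
Similarly for dx ∧ dz and dy ∧ dz — all coefficients vanish. So d(df) = 0.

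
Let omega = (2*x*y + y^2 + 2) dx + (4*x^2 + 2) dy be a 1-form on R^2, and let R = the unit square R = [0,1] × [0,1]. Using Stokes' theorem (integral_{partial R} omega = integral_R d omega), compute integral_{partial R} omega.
integral_(partial R) omega = 2

Stokes: integral_partial_R omega = integral_R d omega with d omega = (∂Q/∂x - ∂P/∂y) dx ∧ dy.
  ∂Q/∂x = 8*x
  ∂P/∂y = 2*x + 2*y
  integrand = ∂Q/∂x - ∂P/∂y = 6*x - 2*y.
Integrating over R: integral_0^1 integral_0^1 (6*x - 2*y) dx dy = 2.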